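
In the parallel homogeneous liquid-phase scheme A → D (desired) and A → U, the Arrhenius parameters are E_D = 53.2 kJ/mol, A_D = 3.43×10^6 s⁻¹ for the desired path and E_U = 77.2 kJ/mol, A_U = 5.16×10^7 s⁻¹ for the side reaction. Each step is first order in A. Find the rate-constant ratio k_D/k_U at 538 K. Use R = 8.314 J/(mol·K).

With equal orders, S_{D/U} = k_D/k_U = (A_D/A_U)·exp[(E_U−E_D)/(RT)].
(E_U−E_D)/(RT) = (77.2−53.2)×10³/(8.314×538) = 24000/4473 = 5.366.
k_D/k_U = (3.43×10^6/5.16×10^7)·exp(5.366) = 0.06647 × 213.9 = 14.2.

14.2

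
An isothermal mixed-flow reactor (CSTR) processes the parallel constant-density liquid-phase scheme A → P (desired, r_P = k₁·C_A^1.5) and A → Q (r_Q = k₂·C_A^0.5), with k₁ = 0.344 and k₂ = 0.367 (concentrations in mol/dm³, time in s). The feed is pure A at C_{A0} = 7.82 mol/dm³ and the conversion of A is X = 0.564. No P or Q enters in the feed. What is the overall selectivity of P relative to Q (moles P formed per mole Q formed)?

Exit C_A = C_{A0}(1−X) = 7.82×0.436 = 3.410 mol/dm³.
A CSTR operates uniformly at the exit composition, giving r_P = 2.166 and r_Q = 0.6777 (each k·C_A^n at C_A = 3.410).
Overall selectivity = C_P/C_Q = r_Pτ/(r_Qτ) = r_P/r_Q = 3.20.

3.20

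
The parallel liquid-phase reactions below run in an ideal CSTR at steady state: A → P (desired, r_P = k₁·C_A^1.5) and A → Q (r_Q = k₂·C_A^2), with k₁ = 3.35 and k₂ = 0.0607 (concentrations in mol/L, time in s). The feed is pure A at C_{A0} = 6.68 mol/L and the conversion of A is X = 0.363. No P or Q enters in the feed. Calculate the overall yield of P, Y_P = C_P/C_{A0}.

0.350

Exit C_A = C_{A0}(1−X) = 6.68×0.637 = 4.255 mol/L.
Rates in a CSTR are evaluated at the outlet concentration: r_P = 3.35×4.255^1.5 = 29.40, r_Q = 0.0607×4.255^2 = 1.099.
Fraction of consumed A going to P: r_P/(r_P+r_Q) = 0.9640.
C_P = 0.9640·C_{A0}·X = 0.9640×6.68×0.363 = 2.34 mol/L; Y_P = C_P/C_{A0} = 0.350.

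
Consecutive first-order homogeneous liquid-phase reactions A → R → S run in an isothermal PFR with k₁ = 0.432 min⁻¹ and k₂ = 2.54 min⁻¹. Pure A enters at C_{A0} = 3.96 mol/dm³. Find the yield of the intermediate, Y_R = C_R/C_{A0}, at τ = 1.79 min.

Solving the coupled first-order balances gives C_R(τ) = [k₁/(k₂−k₁)]·C_{A0}·(e^(−k₁τ) − e^(−k₂τ)).
e^(−k₁τ) = e^(−0.432×1.79) = e^(−0.7733) = 0.4615; e^(−k₂τ) = e^(−4.547) = 0.01060.
C_R = 0.432×3.96/(2.54−0.432) × (0.4615−0.01060) = 0.8115×0.4509 = 0.3659 mol/dm³.
Y_R = C_R/C_{A0} = 0.3659/3.96 = 0.0924.

0.0924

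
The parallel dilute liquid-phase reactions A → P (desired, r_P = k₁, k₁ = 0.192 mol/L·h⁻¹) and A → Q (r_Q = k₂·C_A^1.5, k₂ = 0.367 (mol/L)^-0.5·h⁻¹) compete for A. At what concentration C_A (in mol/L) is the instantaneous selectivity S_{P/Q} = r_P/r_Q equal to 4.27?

0.247 mol/L

S_{P/Q} = (k₁/k₂)·C_A^-1.5 ⇒ C_A = (S·k₂/k₁)^(1/(-1.5)).
= (4.27×0.367/0.192)^(-0.6667) = (8.162)^(-0.6667) = 0.247 mol/L.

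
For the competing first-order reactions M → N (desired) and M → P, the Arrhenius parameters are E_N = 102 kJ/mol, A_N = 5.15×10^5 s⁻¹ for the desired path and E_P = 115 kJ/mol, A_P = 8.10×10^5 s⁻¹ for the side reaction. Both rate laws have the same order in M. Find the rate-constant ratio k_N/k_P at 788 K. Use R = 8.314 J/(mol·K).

4.62

With equal orders, S_{N/P} = k_N/k_P = (A_N/A_P)·exp[(E_P−E_N)/(RT)].
(E_P−E_N)/(RT) = (115−102)×10³/(8.314×788) = 13000/6551 = 1.984.
k_N/k_P = (5.15×10^5/8.10×10^5)·exp(1.984) = 0.6358 × 7.274 = 4.62.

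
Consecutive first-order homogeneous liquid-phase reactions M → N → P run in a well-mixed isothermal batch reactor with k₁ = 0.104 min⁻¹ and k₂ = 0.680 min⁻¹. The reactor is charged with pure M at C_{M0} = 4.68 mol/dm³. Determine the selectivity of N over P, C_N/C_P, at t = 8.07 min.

0.157

The intermediate concentration in a first-order A→B→C sequence is C_N = k₁C_{M0}(e^(−k₁t) − e^(−k₂t))/(k₂−k₁).
e^(−k₁t) = e^(−0.104×8.07) = e^(−0.8393) = 0.4320; e^(−k₂t) = e^(−5.488) = 0.004138.
C_N = 0.104×4.68/(0.680−0.104) × (0.4320−0.004138) = 0.8450×0.4279 = 0.3616 mol/dm³.
C_M = C_{M0}e^(−k₁t) = 2.022 mol/dm³, so C_P = C_{M0}−C_M−C_N = 2.297 mol/dm³; C_N/C_P = 0.157.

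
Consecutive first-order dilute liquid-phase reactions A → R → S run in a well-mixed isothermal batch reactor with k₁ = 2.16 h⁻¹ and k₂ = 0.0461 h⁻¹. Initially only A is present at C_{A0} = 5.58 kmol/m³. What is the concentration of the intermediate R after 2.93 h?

The intermediate concentration in a first-order A→B→C sequence is C_R = k₁C_{A0}(e^(−k₁t) − e^(−k₂t))/(k₂−k₁).
e^(−k₁t) = e^(−2.16×2.93) = e^(−6.329) = 0.001784; e^(−k₂t) = e^(−0.1351) = 0.8737.
C_R = 2.16×5.58/(0.0461−2.16) × (0.001784−0.8737) = (-5.702)×(-0.8719) = 4.971 kmol/m³.

4.97 kmol/m³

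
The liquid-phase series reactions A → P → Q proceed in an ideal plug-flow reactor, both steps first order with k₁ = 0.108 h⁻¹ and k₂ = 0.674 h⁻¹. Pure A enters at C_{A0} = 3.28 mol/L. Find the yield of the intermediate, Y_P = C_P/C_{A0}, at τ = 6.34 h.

0.0936

For first-order series with pure A initially, C_P(τ) = k₁C_{A0}/(k₂−k₁)·(e^(−k₁τ) − e^(−k₂τ)).
e^(−k₁τ) = e^(−0.108×6.34) = e^(−0.6847) = 0.5042; e^(−k₂τ) = e^(−4.273) = 0.01394.
C_P = 0.108×3.28/(0.674−0.108) × (0.5042−0.01394) = 0.6259×0.4903 = 0.3069 mol/L.
Y_P = C_P/C_{A0} = 0.3069/3.28 = 0.0936.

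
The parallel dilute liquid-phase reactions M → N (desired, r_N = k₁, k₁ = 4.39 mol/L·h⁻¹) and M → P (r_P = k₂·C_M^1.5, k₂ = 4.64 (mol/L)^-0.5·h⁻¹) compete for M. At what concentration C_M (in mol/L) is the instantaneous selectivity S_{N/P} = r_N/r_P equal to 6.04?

S_{N/P} = (k₁/k₂)·C_M^-1.5 ⇒ C_M = (S·k₂/k₁)^(1/(-1.5)).
= (6.04×4.64/4.39)^(-0.6667) = (6.384)^(-0.6667) = 0.291 mol/L.

0.291 mol/L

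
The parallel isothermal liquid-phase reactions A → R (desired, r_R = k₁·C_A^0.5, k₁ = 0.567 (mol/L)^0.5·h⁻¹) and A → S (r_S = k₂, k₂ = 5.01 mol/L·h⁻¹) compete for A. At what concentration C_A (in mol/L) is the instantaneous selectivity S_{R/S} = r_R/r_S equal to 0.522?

21.3 mol/L

S_{R/S} = (k₁/k₂)·C_A^0.5 ⇒ C_A = (S·k₂/k₁)^(2).
= (0.522×5.01/0.567)^(2) = (4.612)^(2) = 21.3 mol/L.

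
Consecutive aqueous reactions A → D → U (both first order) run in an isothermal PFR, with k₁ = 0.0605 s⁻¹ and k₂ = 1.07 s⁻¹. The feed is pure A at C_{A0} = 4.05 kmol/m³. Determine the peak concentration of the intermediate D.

Evaluating C_D at τ_opt = ln(k₂/k₁)/(k₂−k₁) gives C_{D,max}/C_{A0} = (k₁/k₂)^[k₂/(k₂−k₁)].
= (0.0605/1.07)^(1.07/(1.07−0.0605)) = (0.05654)^(1.060) = 0.04760.
C_{D,max} = 0.04760×4.05 = 0.193 kmol/m³.

0.193 kmol/m³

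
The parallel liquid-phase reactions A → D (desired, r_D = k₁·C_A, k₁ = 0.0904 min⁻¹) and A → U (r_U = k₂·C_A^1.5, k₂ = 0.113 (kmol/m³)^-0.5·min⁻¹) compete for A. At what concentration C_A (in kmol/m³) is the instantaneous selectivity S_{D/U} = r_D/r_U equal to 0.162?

24.4 kmol/m³

S_{D/U} = (k₁/k₂)·C_A^-0.5 ⇒ C_A = (S·k₂/k₁)^(-2).
= (0.162×0.113/0.0904)^(-2) = (0.2025)^(-2) = 24.4 kmol/m³.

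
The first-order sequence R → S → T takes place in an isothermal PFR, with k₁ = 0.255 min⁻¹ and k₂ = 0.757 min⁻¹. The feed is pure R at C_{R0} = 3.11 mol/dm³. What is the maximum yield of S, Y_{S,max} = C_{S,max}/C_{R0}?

0.194

For a first-order series the maximum intermediate yield is C_{S,max}/C_{R0} = (k₁/k₂)^[k₂/(k₂−k₁)].
= (0.255/0.757)^(0.757/(0.757−0.255)) = (0.3369)^(1.508) = 0.1938.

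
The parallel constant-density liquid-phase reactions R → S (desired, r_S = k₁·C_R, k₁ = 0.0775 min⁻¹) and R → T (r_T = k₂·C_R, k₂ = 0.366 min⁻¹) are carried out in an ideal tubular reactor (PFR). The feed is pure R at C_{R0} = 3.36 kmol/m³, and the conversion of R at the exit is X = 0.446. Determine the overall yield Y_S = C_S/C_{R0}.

0.0779

C_R = C_{R0}(1−X) = 1.861 kmol/m³.
Both paths are first order in R, so the instantaneous fraction to S is constant: dC_S/d(−C_R) = k₁/(k₁+k₂) = 0.1747.
C_S = 0.1747·(C_{R0}−C_R) = 0.1747×1.499 = 0.262 kmol/m³.
Y_S = C_S/C_{R0} = 0.2619/3.36 = 0.0779.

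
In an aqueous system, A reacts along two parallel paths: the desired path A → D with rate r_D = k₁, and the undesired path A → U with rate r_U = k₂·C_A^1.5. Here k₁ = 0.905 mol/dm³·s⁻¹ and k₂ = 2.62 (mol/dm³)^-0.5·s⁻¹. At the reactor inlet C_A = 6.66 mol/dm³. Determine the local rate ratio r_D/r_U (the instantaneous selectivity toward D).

S_{D/U} = r_D/r_U = (k₁)/(k₂·C_A^1.5) = (k₁/k₂)·C_A^-1.5.
= (0.905) / (2.62×6.660^1.5) = 0.9050/45.03 = 0.0201.

0.0201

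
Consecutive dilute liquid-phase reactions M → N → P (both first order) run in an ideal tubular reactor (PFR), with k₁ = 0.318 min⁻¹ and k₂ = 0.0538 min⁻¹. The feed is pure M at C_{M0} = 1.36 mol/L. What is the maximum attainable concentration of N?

Evaluating C_N at τ_opt = ln(k₂/k₁)/(k₂−k₁) gives C_{N,max}/C_{M0} = (k₁/k₂)^[k₂/(k₂−k₁)].
= (0.318/0.0538)^(0.0538/(0.0538−0.318)) = (5.911)^(-0.2036) = 0.6964.
C_{N,max} = 0.6964×1.36 = 0.947 mol/L.

0.947 mol/L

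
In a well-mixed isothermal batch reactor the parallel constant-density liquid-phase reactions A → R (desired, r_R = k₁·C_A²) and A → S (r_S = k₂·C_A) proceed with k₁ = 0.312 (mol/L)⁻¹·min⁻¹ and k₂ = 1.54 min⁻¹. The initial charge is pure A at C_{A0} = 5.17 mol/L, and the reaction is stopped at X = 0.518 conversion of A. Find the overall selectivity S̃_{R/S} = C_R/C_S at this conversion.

C_A = C_{A0}(1−X) = 2.492 mol/L.
Along a PFR/batch, dC_S/dC_A = −r_S/(r_R+r_S) = −k₂/(k₂+k₁·C_A).
Integrating from C_{A0} to C_A: C_S = (1.54/0.312)·ln[(1.54+0.312·5.17)/(1.54+0.312·2.49)] = 4.936·ln(3.153/2.317) = 1.520 mol/L.
Then C_R = (C_{A0}−C_A) − C_S = 2.678 − 1.520 = 1.158 mol/L.
S̃_{R/S} = C_R/C_S = 1.158/1.520 = 0.762.

0.762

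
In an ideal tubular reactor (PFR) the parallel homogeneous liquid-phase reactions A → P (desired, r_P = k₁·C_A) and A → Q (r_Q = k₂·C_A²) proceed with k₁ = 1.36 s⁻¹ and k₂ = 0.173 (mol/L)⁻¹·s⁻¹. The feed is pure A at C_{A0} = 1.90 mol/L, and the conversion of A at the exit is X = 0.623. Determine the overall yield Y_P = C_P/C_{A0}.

0.535

C_A = C_{A0}(1−X) = 0.7163 mol/L.
Along a PFR/batch, dC_P/dC_A = −r_P/(r_P+r_Q) = −k₁/(k₁+k₂·C_A).
Integrating from C_{A0} to C_A: C_P = (1.36/0.173)·ln[(1.36+0.173·1.90)/(1.36+0.173·0.716)] = 7.861·ln(1.689/1.484) = 1.016 mol/L.
Y_P = C_P/C_{A0} = 1.016/1.90 = 0.535.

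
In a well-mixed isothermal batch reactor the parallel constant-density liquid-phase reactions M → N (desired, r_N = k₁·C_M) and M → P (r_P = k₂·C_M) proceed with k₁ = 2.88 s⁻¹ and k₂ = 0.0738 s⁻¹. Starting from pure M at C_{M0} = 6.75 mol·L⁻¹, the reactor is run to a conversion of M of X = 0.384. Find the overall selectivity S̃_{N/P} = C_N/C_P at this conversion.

39.0

C_M = C_{M0}(1−X) = 4.158 mol·L⁻¹.
Both paths are first order in M, so the instantaneous fraction to N is constant: dC_N/d(−C_M) = k₁/(k₁+k₂) = 0.9750.
C_N = 0.9750·(C_{M0}−C_M) = 0.9750×2.592 = 2.53 mol·L⁻¹.
C_P = (C_{M0}−C_M)−C_N = 0.06476 mol·L⁻¹; S̃_{N/P} = 2.527/0.06476 = 39.0.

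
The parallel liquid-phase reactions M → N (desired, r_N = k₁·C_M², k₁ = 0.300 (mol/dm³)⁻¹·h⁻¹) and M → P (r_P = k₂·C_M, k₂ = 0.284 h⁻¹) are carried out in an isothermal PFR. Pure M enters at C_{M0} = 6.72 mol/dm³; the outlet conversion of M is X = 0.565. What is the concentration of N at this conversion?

C_M = C_{M0}(1−X) = 2.923 mol/dm³.
Along a PFR/batch, dC_P/dC_M = −r_P/(r_N+r_P) = −k₂/(k₂+k₁·C_M).
Integrating from C_{M0} to C_M: C_P = (0.284/0.300)·ln[(0.284+0.300·6.72)/(0.284+0.300·2.92)] = 0.9467·ln(2.300/1.161) = 0.6472 mol/dm³.
Then C_N = (C_{M0}−C_M) − C_P = 3.797 − 0.6472 = 3.150 mol/dm³.

3.15 mol/dm³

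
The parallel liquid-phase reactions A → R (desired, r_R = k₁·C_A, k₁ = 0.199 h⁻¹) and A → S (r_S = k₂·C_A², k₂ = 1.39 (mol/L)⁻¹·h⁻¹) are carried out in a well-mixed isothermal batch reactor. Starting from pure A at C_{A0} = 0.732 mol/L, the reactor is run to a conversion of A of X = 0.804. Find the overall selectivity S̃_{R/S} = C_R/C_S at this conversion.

0.373

C_A = C_{A0}(1−X) = 0.1435 mol/L.
Along a PFR/batch, dC_R/dC_A = −r_R/(r_R+r_S) = −k₁/(k₁+k₂·C_A).
Integrating from C_{A0} to C_A: C_R = (0.199/1.39)·ln[(0.199+1.39·0.732)/(0.199+1.39·0.143)] = 0.1432·ln(1.216/0.3984) = 0.1598 mol/L.
C_S = (C_{A0}−C_A)−C_R = 0.4287 mol/L; S̃_{R/S} = 0.1598/0.4287 = 0.373.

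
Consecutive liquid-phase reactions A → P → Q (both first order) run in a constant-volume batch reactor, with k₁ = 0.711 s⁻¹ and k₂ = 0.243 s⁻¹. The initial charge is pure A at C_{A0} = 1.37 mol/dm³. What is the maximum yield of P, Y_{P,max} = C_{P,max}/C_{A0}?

Evaluating C_P at t_opt = ln(k₂/k₁)/(k₂−k₁) gives C_{P,max}/C_{A0} = (k₁/k₂)^[k₂/(k₂−k₁)].
= (0.711/0.243)^(0.243/(0.243−0.711)) = (2.926)^(-0.5192) = 0.5727.

0.573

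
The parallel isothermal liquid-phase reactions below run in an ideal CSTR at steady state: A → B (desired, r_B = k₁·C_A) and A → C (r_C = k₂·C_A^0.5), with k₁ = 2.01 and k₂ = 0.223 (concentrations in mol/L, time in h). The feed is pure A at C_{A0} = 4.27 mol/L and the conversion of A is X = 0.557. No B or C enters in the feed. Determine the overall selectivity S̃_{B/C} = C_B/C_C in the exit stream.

Exit C_A = C_{A0}(1−X) = 4.27×0.443 = 1.892 mol/L.
In a CSTR the entire volume is at exit conditions, so r_B = 2.01×1.892 = 3.802 and r_C = 0.223×1.892^0.5 = 0.3067.
Overall selectivity = C_B/C_C = r_Bτ/(r_Cτ) = r_B/r_C = 12.4.

12.4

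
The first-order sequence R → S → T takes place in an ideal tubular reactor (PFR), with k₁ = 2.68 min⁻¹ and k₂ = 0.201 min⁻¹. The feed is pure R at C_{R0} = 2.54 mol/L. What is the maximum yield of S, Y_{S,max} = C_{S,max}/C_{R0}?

At the optimum, C_{S,max}/C_{R0} = (k₁/k₂)^[k₂/(k₂−k₁)].
= (2.68/0.201)^(0.201/(0.201−2.68)) = (13.33)^(-0.08108) = 0.8106.

0.811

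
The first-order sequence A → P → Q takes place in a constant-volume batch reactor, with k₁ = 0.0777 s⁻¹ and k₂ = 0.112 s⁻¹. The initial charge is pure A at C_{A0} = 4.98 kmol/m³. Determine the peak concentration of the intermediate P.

At the optimum, C_{P,max}/C_{A0} = (k₁/k₂)^[k₂/(k₂−k₁)].
= (0.0777/0.112)^(0.112/(0.112−0.0777)) = (0.6937)^(3.265) = 0.3030.
C_{P,max} = 0.3030×4.98 = 1.51 kmol/m³.

1.51 kmol/m³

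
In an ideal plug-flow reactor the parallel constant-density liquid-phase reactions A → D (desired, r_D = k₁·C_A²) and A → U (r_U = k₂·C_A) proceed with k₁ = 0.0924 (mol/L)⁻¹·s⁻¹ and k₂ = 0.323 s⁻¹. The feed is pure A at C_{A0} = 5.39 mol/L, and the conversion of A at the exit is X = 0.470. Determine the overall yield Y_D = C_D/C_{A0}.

C_A = C_{A0}(1−X) = 2.857 mol/L.
Along a PFR/batch, dC_U/dC_A = −r_U/(r_D+r_U) = −k₂/(k₂+k₁·C_A).
Integrating from C_{A0} to C_A: C_U = (0.323/0.0924)·ln[(0.323+0.0924·5.39)/(0.323+0.0924·2.86)] = 3.496·ln(0.8210/0.5870) = 1.173 mol/L.
Then C_D = (C_{A0}−C_A) − C_U = 2.533 − 1.173 = 1.360 mol/L.
Y_D = C_D/C_{A0} = 1.360/5.39 = 0.252.

0.252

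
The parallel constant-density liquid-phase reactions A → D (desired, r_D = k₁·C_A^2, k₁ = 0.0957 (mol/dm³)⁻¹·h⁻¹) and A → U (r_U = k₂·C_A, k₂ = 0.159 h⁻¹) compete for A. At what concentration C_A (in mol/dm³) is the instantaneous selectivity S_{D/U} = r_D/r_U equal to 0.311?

0.517 mol/dm³

S_{D/U} = (k₁/k₂)·C_A ⇒ C_A = S·k₂/k₁.
= 0.311×0.159/0.0957 = 0.517 mol/dm³.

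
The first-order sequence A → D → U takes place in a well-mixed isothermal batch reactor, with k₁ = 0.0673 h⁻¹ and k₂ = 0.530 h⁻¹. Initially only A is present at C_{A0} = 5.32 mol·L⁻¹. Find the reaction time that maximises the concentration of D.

Setting dC_D/dt = 0 gives t_opt = ln(k₂/k₁)/(k₂−k₁).
= ln(0.530/0.0673)/(0.530−0.0673) = ln(7.875)/0.4627 = 2.064/0.4627 = 4.46 h.

4.46 h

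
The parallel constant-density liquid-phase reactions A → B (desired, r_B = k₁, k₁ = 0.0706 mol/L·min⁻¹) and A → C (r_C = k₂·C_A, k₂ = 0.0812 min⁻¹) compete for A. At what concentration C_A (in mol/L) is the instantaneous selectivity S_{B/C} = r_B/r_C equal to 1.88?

0.462 mol/L

S_{B/C} = (k₁/k₂)·C_A⁻¹ ⇒ C_A = (S·k₂/k₁)^(-1).
= (1.88×0.0812/0.0706)^(-1) = (2.162)^(-1) = 0.462 mol/L.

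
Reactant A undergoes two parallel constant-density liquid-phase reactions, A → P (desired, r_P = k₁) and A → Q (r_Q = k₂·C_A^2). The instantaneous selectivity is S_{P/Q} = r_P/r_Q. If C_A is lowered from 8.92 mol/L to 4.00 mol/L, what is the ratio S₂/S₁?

4.97

S_{P/Q} = (k₁/k₂)·C_A^-2, so S₂/S₁ = (C_{A,2}/C_{A,1})^-2.
= (4.00/8.92)^(-2) = (0.4484)^(-2) = 4.97.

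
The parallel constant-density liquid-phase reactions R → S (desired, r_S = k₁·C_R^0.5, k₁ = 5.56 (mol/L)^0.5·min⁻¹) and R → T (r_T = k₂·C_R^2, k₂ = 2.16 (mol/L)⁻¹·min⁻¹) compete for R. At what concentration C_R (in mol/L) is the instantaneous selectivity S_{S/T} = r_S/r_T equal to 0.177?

S_{S/T} = (k₁/k₂)·C_R^-1.5 ⇒ C_R = (S·k₂/k₁)^(1/(-1.5)).
= (0.177×2.16/5.56)^(-0.6667) = (0.06876)^(-0.6667) = 5.96 mol/L.

5.96 mol/L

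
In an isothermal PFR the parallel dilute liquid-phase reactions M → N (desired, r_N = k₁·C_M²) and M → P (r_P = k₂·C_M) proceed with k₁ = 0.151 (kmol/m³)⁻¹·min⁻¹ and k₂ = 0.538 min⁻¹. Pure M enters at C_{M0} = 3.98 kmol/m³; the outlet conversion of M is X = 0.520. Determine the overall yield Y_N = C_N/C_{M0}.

C_M = C_{M0}(1−X) = 1.910 kmol/m³.
Along a PFR/batch, dC_P/dC_M = −r_P/(r_N+r_P) = −k₂/(k₂+k₁·C_M).
Integrating from C_{M0} to C_M: C_P = (0.538/0.151)·ln[(0.538+0.151·3.98)/(0.538+0.151·1.91)] = 3.563·ln(1.139/0.8265) = 1.143 kmol/m³.
Then C_N = (C_{M0}−C_M) − C_P = 2.070 − 1.143 = 0.9269 kmol/m³.
Y_N = C_N/C_{M0} = 0.9269/3.98 = 0.233.

0.233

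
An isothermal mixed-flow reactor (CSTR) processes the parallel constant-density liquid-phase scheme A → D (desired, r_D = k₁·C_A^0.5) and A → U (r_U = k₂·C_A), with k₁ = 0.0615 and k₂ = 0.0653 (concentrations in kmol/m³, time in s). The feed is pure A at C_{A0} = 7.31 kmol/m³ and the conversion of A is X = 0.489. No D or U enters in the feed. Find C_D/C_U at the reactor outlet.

Exit C_A = C_{A0}(1−X) = 7.31×0.511 = 3.735 kmol/m³.
In a CSTR the entire volume is at exit conditions, so r_D = 0.0615×3.735^0.5 = 0.1189 and r_U = 0.0653×3.735 = 0.2439.
Overall selectivity = C_D/C_U = r_Dτ/(r_Uτ) = r_D/r_U = 0.487.

0.487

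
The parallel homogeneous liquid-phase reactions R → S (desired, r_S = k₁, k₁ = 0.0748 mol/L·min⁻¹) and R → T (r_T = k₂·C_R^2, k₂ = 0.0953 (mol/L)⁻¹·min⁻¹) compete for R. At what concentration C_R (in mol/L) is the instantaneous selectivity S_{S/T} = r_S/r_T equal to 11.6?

0.260 mol/L

S_{S/T} = (k₁/k₂)·C_R^-2 ⇒ C_R = (S·k₂/k₁)^(-0.5).
= (11.6×0.0953/0.0748)^(-0.5) = (14.78)^(-0.5) = 0.260 mol/L.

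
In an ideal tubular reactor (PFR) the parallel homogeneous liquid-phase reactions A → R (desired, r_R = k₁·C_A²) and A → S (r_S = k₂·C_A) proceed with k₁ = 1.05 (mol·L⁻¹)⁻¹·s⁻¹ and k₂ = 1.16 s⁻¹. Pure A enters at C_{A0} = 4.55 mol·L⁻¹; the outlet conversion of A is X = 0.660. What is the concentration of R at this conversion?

2.17 mol·L⁻¹

C_A = C_{A0}(1−X) = 1.547 mol·L⁻¹.
Along a PFR/batch, dC_S/dC_A = −r_S/(r_R+r_S) = −k₂/(k₂+k₁·C_A).
Integrating from C_{A0} to C_A: C_S = (1.16/1.05)·ln[(1.16+1.05·4.55)/(1.16+1.05·1.55)] = 1.105·ln(5.938/2.784) = 0.8366 mol·L⁻¹.
Then C_R = (C_{A0}−C_A) − C_S = 3.003 − 0.8366 = 2.166 mol·L⁻¹.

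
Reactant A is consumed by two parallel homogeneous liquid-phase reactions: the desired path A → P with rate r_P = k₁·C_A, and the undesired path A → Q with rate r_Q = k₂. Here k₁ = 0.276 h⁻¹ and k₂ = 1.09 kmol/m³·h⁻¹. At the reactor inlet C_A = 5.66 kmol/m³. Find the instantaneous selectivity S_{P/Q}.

S_{P/Q} = r_P/r_Q = (k₁·C_A)/(k₂) = (k₁/k₂)·C_A.
= (0.276×5.660) / (1.09) = 1.562/1.090 = 1.43.

1.43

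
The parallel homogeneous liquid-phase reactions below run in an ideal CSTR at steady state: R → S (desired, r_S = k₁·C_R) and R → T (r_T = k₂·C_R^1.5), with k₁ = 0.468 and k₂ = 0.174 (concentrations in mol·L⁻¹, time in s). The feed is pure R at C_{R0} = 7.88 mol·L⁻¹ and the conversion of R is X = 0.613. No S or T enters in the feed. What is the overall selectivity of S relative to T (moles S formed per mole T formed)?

Exit C_R = C_{R0}(1−X) = 7.88×0.387 = 3.050 mol·L⁻¹.
In a CSTR the entire volume is at exit conditions, so r_S = 0.468×3.050 = 1.427 and r_T = 0.174×3.050^1.5 = 0.9266.
Overall selectivity = C_S/C_T = r_Sτ/(r_Tτ) = r_S/r_T = 1.54.

1.54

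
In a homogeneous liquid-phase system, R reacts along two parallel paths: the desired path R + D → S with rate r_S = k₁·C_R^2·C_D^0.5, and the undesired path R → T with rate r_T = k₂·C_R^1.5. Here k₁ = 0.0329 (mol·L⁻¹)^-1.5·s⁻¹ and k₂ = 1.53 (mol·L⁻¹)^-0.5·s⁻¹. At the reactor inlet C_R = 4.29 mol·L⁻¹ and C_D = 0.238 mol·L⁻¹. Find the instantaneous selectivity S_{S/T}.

0.0217

S_{S/T} = r_S/r_T = (k₁·C_R^2·C_D^0.5)/(k₂·C_R^1.5) = (k₁/k₂)·C_R^0.5·C_D^0.5.
= (0.0329×4.290^2×0.2380^0.5) / (1.53×4.290^1.5) = 0.2954/13.59 = 0.0217.
Since the desired path is higher order in R, keeping C_R high (PFR or concentrated feed) favours S.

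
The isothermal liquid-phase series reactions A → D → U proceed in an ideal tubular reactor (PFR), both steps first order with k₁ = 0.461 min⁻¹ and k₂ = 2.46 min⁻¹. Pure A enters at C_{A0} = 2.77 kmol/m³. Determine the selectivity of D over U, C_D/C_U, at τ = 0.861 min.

Solving the coupled first-order balances gives C_D(τ) = [k₁/(k₂−k₁)]·C_{A0}·(e^(−k₁τ) − e^(−k₂τ)).
e^(−k₁τ) = e^(−0.461×0.861) = e^(−0.3969) = 0.6724; e^(−k₂τ) = e^(−2.118) = 0.1203.
C_D = 0.461×2.77/(2.46−0.461) × (0.6724−0.1203) = 0.6388×0.5521 = 0.3527 kmol/m³.
C_A = C_{A0}e^(−k₁τ) = 1.863 kmol/m³, so C_U = C_{A0}−C_A−C_D = 0.5548 kmol/m³; C_D/C_U = 0.636.

0.636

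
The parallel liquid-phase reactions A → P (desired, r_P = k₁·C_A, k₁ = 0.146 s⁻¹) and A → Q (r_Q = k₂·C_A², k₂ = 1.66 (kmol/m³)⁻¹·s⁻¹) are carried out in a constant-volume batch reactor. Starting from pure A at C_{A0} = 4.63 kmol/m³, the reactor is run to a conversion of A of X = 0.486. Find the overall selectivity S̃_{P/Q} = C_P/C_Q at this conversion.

C_A = C_{A0}(1−X) = 2.380 kmol/m³.
Along a PFR/batch, dC_P/dC_A = −r_P/(r_P+r_Q) = −k₁/(k₁+k₂·C_A).
Integrating from C_{A0} to C_A: C_P = (0.146/1.66)·ln[(0.146+1.66·4.63)/(0.146+1.66·2.38)] = 0.08795·ln(7.832/4.097) = 0.05700 kmol/m³.
C_Q = (C_{A0}−C_A)−C_P = 2.193 kmol/m³; S̃_{P/Q} = 0.05700/2.193 = 0.0260.

0.0260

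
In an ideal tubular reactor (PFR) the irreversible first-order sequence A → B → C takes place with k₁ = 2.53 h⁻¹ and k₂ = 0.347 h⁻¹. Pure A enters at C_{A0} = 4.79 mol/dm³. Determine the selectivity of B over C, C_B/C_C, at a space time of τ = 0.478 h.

9.69

Solving the coupled first-order balances gives C_B(τ) = [k₁/(k₂−k₁)]·C_{A0}·(e^(−k₁τ) − e^(−k₂τ)).
e^(−k₁τ) = e^(−2.53×0.478) = e^(−1.209) = 0.2984; e^(−k₂τ) = e^(−0.1659) = 0.8472.
C_B = 2.53×4.79/(0.347−2.53) × (0.2984−0.8472) = (-5.551)×(-0.5488) = 3.046 mol/dm³.
C_A = C_{A0}e^(−k₁τ) = 1.429 mol/dm³, so C_C = C_{A0}−C_A−C_B = 0.3143 mol/dm³; C_B/C_C = 9.69.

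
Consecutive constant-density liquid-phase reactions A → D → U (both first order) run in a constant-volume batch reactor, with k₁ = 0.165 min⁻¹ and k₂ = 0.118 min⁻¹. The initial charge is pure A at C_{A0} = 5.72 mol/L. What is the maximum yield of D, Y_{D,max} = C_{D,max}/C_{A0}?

For a first-order series the maximum intermediate yield is C_{D,max}/C_{A0} = (k₁/k₂)^[k₂/(k₂−k₁)].
= (0.165/0.118)^(0.118/(0.118−0.165)) = (1.398)^(-2.511) = 0.4310.

0.431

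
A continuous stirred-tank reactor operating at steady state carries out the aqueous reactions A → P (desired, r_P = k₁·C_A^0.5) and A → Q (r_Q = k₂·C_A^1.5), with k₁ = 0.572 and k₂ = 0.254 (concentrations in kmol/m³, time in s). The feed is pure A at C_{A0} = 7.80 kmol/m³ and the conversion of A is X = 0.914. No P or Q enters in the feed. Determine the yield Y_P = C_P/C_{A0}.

0.704

Exit C_A = C_{A0}(1−X) = 7.80×0.0860 = 0.6708 kmol/m³.
Rates in a CSTR are evaluated at the outlet concentration: r_P = 0.572×0.6708^0.5 = 0.4685, r_Q = 0.254×0.6708^1.5 = 0.1395.
Fraction of consumed A going to P: r_P/(r_P+r_Q) = 0.7705.
C_P = 0.7705·C_{A0}·X = 0.7705×7.80×0.914 = 5.49 kmol/m³; Y_P = C_P/C_{A0} = 0.704.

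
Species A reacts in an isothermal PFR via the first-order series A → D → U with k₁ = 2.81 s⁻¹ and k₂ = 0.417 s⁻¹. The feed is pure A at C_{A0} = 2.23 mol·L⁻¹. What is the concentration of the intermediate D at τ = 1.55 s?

1.34 mol·L⁻¹

The intermediate concentration in a first-order A→B→C sequence is C_D = k₁C_{A0}(e^(−k₁τ) − e^(−k₂τ))/(k₂−k₁).
e^(−k₁τ) = e^(−2.81×1.55) = e^(−4.356) = 0.01284; e^(−k₂τ) = e^(−0.6463) = 0.5240.
C_D = 2.81×2.23/(0.417−2.81) × (0.01284−0.5240) = (-2.619)×(-0.5111) = 1.338 mol·L⁻¹.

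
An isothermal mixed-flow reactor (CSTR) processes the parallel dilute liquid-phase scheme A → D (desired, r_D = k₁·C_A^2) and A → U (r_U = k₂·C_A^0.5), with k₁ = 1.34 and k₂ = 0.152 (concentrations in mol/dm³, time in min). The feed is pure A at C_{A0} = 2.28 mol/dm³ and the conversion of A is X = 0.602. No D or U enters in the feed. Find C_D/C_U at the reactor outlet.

Exit C_A = C_{A0}(1−X) = 2.28×0.398 = 0.9074 mol/dm³.
Rates in a CSTR are evaluated at the outlet concentration: r_D = 1.34×0.9074^2 = 1.103, r_U = 0.152×0.9074^0.5 = 0.1448.
Overall selectivity = C_D/C_U = r_Dτ/(r_Uτ) = r_D/r_U = 7.62.

7.62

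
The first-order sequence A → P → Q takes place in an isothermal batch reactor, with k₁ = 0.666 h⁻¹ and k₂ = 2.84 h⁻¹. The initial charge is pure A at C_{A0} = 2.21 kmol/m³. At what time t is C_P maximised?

0.667 h

For first-order series the maximum of C_P occurs at t_opt = ln(k₂/k₁)/(k₂−k₁).
= ln(2.84/0.666)/(2.84−0.666) = ln(4.264)/2.174 = 1.450/2.174 = 0.667 h.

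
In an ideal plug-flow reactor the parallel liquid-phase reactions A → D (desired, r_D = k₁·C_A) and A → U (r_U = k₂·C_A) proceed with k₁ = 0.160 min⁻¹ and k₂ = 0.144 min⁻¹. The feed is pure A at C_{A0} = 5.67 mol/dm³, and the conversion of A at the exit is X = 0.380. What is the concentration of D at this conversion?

1.13 mol/dm³

C_A = C_{A0}(1−X) = 3.515 mol/dm³.
Both paths are first order in A, so the instantaneous fraction to D is constant: dC_D/d(−C_A) = k₁/(k₁+k₂) = 0.5263.
C_D = 0.5263·(C_{A0}−C_A) = 0.5263×2.155 = 1.13 mol/dm³.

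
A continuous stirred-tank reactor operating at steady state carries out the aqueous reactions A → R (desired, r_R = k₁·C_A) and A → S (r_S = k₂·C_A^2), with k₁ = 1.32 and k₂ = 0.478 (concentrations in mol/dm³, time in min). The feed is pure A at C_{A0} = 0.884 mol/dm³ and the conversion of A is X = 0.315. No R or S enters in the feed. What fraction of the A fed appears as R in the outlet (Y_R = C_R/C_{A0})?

0.258

Exit C_A = C_{A0}(1−X) = 0.884×0.685 = 0.6055 mol/dm³.
In a CSTR the entire volume is at exit conditions, so r_R = 1.32×0.6055 = 0.7993 and r_S = 0.478×0.6055^2 = 0.1753.
Fraction of consumed A going to R: r_R/(r_R+r_S) = 0.8202.
C_R = 0.8202·C_{A0}·X = 0.8202×0.884×0.315 = 0.228 mol/dm³; Y_R = C_R/C_{A0} = 0.258.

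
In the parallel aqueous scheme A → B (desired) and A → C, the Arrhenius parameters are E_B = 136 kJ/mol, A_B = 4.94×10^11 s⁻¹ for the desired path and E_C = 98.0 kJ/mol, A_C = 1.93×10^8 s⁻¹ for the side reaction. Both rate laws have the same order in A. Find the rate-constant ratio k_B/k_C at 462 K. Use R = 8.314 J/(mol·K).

0.129

k_B/k_C = (A_B/A_C)·exp[−(E_B−E_C)/(RT)] = (A_B/A_C)·exp[(E_C−E_B)/(RT)].
(E_C−E_B)/(RT) = (98.0−136)×10³/(8.314×462) = -38000/3841 = -9.893.
k_B/k_C = (4.94×10^11/1.93×10^8)·exp(-9.893) = 2560 × 5.052×10^-5 = 0.129.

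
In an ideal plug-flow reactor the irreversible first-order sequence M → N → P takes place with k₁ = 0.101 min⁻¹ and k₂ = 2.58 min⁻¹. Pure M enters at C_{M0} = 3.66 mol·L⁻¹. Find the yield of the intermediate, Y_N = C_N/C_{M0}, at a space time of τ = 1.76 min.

Solving the coupled first-order balances gives C_N(τ) = [k₁/(k₂−k₁)]·C_{M0}·(e^(−k₁τ) − e^(−k₂τ)).
e^(−k₁τ) = e^(−0.101×1.76) = e^(−0.1778) = 0.8371; e^(−k₂τ) = e^(−4.541) = 0.01066.
C_N = 0.101×3.66/(2.58−0.101) × (0.8371−0.01066) = 0.1491×0.8265 = 0.1232 mol·L⁻¹.
Y_N = C_N/C_{M0} = 0.1232/3.66 = 0.0337.

0.0337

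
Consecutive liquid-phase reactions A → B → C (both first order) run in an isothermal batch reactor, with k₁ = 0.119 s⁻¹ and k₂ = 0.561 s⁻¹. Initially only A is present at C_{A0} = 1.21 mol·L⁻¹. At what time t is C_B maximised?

The intermediate peaks when r₁ = r₂, i.e. k₁e^(−k₁t) = k₂e^(−k₂t), giving t_opt = ln(k₂/k₁)/(k₂−k₁).
= ln(0.561/0.119)/(0.561−0.119) = ln(4.714)/0.4420 = 1.551/0.4420 = 3.51 s.

3.51 s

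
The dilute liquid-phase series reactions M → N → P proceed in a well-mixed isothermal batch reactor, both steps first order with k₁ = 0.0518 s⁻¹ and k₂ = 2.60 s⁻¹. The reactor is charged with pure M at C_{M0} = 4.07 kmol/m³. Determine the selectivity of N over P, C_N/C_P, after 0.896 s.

0.624

The intermediate concentration in a first-order A→B→C sequence is C_N = k₁C_{M0}(e^(−k₁t) − e^(−k₂t))/(k₂−k₁).
e^(−k₁t) = e^(−0.0518×0.896) = e^(−0.04641) = 0.9546; e^(−k₂t) = e^(−2.330) = 0.09733.
C_N = 0.0518×4.07/(2.60−0.0518) × (0.9546−0.09733) = 0.08274×0.8573 = 0.07093 kmol/m³.
C_M = C_{M0}e^(−k₁t) = 3.885 kmol/m³, so C_P = C_{M0}−C_M−C_N = 0.1137 kmol/m³; C_N/C_P = 0.624.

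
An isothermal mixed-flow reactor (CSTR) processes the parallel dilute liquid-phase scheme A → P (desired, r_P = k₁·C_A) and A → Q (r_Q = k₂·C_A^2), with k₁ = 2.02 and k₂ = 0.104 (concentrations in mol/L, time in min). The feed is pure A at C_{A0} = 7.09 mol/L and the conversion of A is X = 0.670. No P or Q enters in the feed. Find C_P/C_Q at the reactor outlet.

Exit C_A = C_{A0}(1−X) = 7.09×0.330 = 2.340 mol/L.
Rates in a CSTR are evaluated at the outlet concentration: r_P = 2.02×2.340 = 4.726, r_Q = 0.104×2.340^2 = 0.5693.
Overall selectivity = C_P/C_Q = r_Pτ/(r_Qτ) = r_P/r_Q = 8.30.

8.30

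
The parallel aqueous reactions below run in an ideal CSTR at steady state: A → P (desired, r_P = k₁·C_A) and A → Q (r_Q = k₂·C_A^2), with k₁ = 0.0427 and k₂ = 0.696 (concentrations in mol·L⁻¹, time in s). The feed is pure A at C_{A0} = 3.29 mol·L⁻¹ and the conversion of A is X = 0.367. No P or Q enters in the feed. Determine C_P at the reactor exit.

Exit C_A = C_{A0}(1−X) = 3.29×0.633 = 2.083 mol·L⁻¹.
A CSTR operates uniformly at the exit composition, giving r_P = 0.08893 and r_Q = 3.019 (each k·C_A^n at C_A = 2.083).
Fraction of consumed A going to P: r_P/(r_P+r_Q) = 0.02862.
C_P = 0.02862·C_{A0}·X = 0.02862×3.29×0.367 = 0.0346 mol·L⁻¹.

0.0346 mol·L⁻¹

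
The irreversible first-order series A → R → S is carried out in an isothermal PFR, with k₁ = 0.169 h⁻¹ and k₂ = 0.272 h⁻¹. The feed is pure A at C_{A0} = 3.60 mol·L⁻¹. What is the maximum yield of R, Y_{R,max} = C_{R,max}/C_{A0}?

For a first-order series the maximum intermediate yield is C_{R,max}/C_{A0} = (k₁/k₂)^[k₂/(k₂−k₁)].
= (0.169/0.272)^(0.272/(0.272−0.169)) = (0.6213)^(2.641) = 0.2846.

0.285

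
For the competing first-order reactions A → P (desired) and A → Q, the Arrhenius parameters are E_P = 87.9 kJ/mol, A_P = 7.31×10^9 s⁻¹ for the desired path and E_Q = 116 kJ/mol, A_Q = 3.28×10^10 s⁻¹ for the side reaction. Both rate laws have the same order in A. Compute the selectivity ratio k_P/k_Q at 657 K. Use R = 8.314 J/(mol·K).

With equal orders, S_{P/Q} = k_P/k_Q = (A_P/A_Q)·exp[(E_Q−E_P)/(RT)].
(E_Q−E_P)/(RT) = (116−87.9)×10³/(8.314×657) = 28100/5462 = 5.144.
k_P/k_Q = (7.31×10^9/3.28×10^10)·exp(5.144) = 0.2229 × 171.5 = 38.2.

38.2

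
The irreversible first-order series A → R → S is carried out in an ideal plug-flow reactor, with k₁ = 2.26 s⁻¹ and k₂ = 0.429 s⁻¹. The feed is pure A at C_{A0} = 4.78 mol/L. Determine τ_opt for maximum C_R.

Setting dC_R/dτ = 0 gives τ_opt = ln(k₂/k₁)/(k₂−k₁).
= ln(0.429/2.26)/(0.429−2.26) = ln(0.1898)/-1.831 = -1.662/-1.831 = 0.908 s.

0.908 s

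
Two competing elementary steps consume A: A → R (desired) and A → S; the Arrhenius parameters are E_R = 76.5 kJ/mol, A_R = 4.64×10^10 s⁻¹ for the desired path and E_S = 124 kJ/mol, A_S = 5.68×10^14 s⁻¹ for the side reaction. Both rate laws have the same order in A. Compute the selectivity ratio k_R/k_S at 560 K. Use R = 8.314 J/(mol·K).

2.20

k_R/k_S = (A_R/A_S)·exp[−(E_R−E_S)/(RT)] = (A_R/A_S)·exp[(E_S−E_R)/(RT)].
(E_S−E_R)/(RT) = (124−76.5)×10³/(8.314×560) = 47500/4656 = 10.20.
k_R/k_S = (4.64×10^10/5.68×10^14)·exp(10.20) = 8.169×10^-5 × 26964 = 2.20.
Since E_R < E_S, lowering the temperature improves selectivity toward R.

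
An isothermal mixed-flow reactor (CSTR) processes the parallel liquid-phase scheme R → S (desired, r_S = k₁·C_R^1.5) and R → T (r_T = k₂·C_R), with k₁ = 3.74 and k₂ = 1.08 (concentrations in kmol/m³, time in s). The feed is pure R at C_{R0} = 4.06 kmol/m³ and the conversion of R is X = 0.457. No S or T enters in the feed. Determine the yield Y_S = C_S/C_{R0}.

0.383

Exit C_R = C_{R0}(1−X) = 4.06×0.543 = 2.205 kmol/m³.
A CSTR operates uniformly at the exit composition, giving r_S = 12.24 and r_T = 2.381 (each k·C_R^n at C_R = 2.205).
Fraction of consumed R going to S: r_S/(r_S+r_T) = 0.8372.
C_S = 0.8372·C_{R0}·X = 0.8372×4.06×0.457 = 1.55 kmol/m³; Y_S = C_S/C_{R0} = 0.383.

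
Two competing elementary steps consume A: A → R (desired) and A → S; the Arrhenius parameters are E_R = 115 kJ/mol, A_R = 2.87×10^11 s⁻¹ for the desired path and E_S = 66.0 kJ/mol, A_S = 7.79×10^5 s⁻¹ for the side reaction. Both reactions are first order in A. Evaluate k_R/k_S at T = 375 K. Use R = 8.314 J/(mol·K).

With equal orders, S_{R/S} = k_R/k_S = (A_R/A_S)·exp[(E_S−E_R)/(RT)].
(E_S−E_R)/(RT) = (66.0−115)×10³/(8.314×375) = -49000/3118 = -15.72.
k_R/k_S = (2.87×10^11/7.79×10^5)·exp(-15.72) = 3.684×10^5 × 1.494×10^-7 = 0.0551.

0.0551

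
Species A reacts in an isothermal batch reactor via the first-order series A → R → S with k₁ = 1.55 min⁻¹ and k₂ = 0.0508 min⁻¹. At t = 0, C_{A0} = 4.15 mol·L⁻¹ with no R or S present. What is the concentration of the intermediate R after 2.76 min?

Solving the coupled first-order balances gives C_R(t) = [k₁/(k₂−k₁)]·C_{A0}·(e^(−k₁t) − e^(−k₂t)).
e^(−k₁t) = e^(−1.55×2.76) = e^(−4.278) = 0.01387; e^(−k₂t) = e^(−0.1402) = 0.8692.
C_R = 1.55×4.15/(0.0508−1.55) × (0.01387−0.8692) = (-4.291)×(-0.8553) = 3.670 mol·L⁻¹.

3.67 mol·L⁻¹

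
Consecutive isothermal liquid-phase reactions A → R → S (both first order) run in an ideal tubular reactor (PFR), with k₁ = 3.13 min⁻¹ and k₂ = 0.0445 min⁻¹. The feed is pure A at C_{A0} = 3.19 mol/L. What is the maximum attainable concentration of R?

3.00 mol/L

For a first-order series the maximum intermediate yield is C_{R,max}/C_{A0} = (k₁/k₂)^[k₂/(k₂−k₁)].
= (3.13/0.0445)^(0.0445/(0.0445−3.13)) = (70.34)^(-0.01442) = 0.9405.
C_{R,max} = 0.9405×3.19 = 3.00 mol/L.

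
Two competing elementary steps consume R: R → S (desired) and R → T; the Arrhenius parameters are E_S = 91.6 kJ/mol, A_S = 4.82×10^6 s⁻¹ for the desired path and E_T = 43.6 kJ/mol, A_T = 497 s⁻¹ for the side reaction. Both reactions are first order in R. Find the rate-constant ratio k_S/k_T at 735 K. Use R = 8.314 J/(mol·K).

3.76

k_S/k_T = (A_S/A_T)·exp[−(E_S−E_T)/(RT)] = (A_S/A_T)·exp[(E_T−E_S)/(RT)].
(E_T−E_S)/(RT) = (43.6−91.6)×10³/(8.314×735) = -48000/6111 = -7.855.
k_S/k_T = (4.82×10^6/497)·exp(-7.855) = 9698 × 3.878×10^-4 = 3.76.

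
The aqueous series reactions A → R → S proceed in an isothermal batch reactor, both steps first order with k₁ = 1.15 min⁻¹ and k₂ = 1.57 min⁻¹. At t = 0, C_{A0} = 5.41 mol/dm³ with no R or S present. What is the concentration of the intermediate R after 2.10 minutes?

The intermediate concentration in a first-order A→B→C sequence is C_R = k₁C_{A0}(e^(−k₁t) − e^(−k₂t))/(k₂−k₁).
e^(−k₁t) = e^(−1.15×2.10) = e^(−2.415) = 0.08937; e^(−k₂t) = e^(−3.297) = 0.03699.
C_R = 1.15×5.41/(1.57−1.15) × (0.08937−0.03699) = 14.81×0.05237 = 0.7758 mol/dm³.

0.776 mol/dm³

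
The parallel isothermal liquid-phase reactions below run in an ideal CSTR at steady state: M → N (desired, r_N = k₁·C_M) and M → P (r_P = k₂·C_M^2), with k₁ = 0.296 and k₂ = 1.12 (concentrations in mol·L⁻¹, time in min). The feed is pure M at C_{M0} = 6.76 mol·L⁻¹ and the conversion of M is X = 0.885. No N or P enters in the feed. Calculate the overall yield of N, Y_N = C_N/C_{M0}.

0.225

Exit C_M = C_{M0}(1−X) = 6.76×0.115 = 0.7774 mol·L⁻¹.
Rates in a CSTR are evaluated at the outlet concentration: r_N = 0.296×0.7774 = 0.2301, r_P = 1.12×0.7774^2 = 0.6769.
Fraction of consumed M going to N: r_N/(r_N+r_P) = 0.2537.
C_N = 0.2537·C_{M0}·X = 0.2537×6.76×0.885 = 1.52 mol·L⁻¹; Y_N = C_N/C_{M0} = 0.225.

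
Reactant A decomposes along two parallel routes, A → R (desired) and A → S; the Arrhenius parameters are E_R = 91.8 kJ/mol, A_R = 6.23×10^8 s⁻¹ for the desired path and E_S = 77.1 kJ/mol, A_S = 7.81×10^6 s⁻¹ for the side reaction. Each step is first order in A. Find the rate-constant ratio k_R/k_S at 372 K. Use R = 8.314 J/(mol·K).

With equal orders, S_{R/S} = k_R/k_S = (A_R/A_S)·exp[(E_S−E_R)/(RT)].
(E_S−E_R)/(RT) = (77.1−91.8)×10³/(8.314×372) = -14700/3093 = -4.753.
k_R/k_S = (6.23×10^8/7.81×10^6)·exp(-4.753) = 79.77 × 0.008626 = 0.688.

0.688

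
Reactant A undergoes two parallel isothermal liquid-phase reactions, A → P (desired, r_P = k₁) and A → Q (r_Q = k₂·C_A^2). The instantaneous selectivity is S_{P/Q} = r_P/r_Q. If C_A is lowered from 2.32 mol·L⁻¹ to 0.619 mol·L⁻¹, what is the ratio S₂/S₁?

14.0

S_{P/Q} = (k₁/k₂)·C_A^-2, so S₂/S₁ = (C_{A,2}/C_{A,1})^-2.
= (0.619/2.32)^(-2) = (0.2668)^(-2) = 14.0.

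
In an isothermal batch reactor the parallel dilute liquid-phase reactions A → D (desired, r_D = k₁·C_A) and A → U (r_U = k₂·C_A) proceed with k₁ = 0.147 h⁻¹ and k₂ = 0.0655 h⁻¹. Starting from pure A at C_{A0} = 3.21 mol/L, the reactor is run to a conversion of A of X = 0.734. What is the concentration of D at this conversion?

1.63 mol/L

C_A = C_{A0}(1−X) = 0.8539 mol/L.
Both paths are first order in A, so the instantaneous fraction to D is constant: dC_D/d(−C_A) = k₁/(k₁+k₂) = 0.6918.
C_D = 0.6918·(C_{A0}−C_A) = 0.6918×2.356 = 1.63 mol/L.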